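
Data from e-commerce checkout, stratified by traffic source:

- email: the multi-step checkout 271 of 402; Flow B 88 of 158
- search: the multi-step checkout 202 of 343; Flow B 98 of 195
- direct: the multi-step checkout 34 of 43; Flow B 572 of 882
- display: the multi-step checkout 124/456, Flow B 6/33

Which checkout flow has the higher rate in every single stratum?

the multi-step checkout

Email: the multi-step checkout 271/402 = 67.4%, Flow B 88/158 = 55.7% → the multi-step checkout
Search: the multi-step checkout 202/343 = 58.9%, Flow B 98/195 = 50.3% → the multi-step checkout
Direct: the multi-step checkout 34/43 = 79.1%, Flow B 572/882 = 64.9% → the multi-step checkout
Display: the multi-step checkout 124/456 = 27.2%, Flow B 6/33 = 18.2% → the multi-step checkout
The multi-step checkout has the higher rate in all 4 groups.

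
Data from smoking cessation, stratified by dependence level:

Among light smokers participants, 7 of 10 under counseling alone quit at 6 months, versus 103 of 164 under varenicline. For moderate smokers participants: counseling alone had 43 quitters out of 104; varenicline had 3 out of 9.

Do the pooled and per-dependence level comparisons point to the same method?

No

Light smokers: counseling alone 7/10 = 70.0%, varenicline 103/164 = 62.8% → counseling alone
Moderate smokers: counseling alone 43/104 = 41.3%, varenicline 3/9 = 33.3% → counseling alone
Overall: counseling alone 50/114 = 43.9%, varenicline 106/173 = 61.3% → varenicline
Counseling alone wins each dependence group but varenicline wins overall — the comparison reverses. Counseling alone's participants skew toward moderate smokers, which has a lower base rate.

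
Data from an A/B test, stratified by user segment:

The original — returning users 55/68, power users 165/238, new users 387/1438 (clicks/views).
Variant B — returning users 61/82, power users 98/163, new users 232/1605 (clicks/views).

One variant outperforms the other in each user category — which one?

Returning users: the original 55/68 = 80.9%, Variant B 61/82 = 74.4% → the original
Power users: the original 165/238 = 69.3%, Variant B 98/163 = 60.1% → the original
New users: the original 387/1438 = 26.9%, Variant B 232/1605 = 14.5% → the original
The original has the higher rate in all 3 groups.

the original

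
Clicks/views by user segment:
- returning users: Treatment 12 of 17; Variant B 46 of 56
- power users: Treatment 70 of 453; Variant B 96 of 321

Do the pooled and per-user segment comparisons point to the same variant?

Yes

Returning users: Treatment 12/17 = 70.6%, Variant B 46/56 = 82.1% → Variant B
Power users: Treatment 70/453 = 15.5%, Variant B 96/321 = 29.9% → Variant B
Overall: Treatment 82/470 = 17.4%, Variant B 142/377 = 37.7% → Variant B
Variant B wins overall and in every user group — no reversal.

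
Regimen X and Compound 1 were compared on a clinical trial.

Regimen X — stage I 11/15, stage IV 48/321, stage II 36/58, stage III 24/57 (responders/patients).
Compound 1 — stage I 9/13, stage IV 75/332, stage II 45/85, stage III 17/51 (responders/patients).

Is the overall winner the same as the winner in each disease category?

Stage I: Regimen X 11/15 = 73.3%, Compound 1 9/13 = 69.2% → Regimen X
Stage IV: Regimen X 48/321 = 15.0%, Compound 1 75/332 = 22.6% → Compound 1
Stage II: Regimen X 36/58 = 62.1%, Compound 1 45/85 = 52.9% → Regimen X
Stage III: Regimen X 24/57 = 42.1%, Compound 1 17/51 = 33.3% → Regimen X
Overall: Regimen X 119/451 = 26.4%, Compound 1 146/481 = 30.4% → Compound 1
Neither sweeps: Regimen X wins 3 of 4 groups, Compound 1 wins 1. Compound 1 wins overall but not every group — no Simpson reversal.

No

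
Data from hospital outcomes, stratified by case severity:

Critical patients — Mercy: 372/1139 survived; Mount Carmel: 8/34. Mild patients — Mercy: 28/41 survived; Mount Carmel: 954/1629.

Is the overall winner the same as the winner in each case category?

Critical: Mercy 372/1139 = 32.7%, Mount Carmel 8/34 = 23.5% → Mercy
Mild: Mercy 28/41 = 68.3%, Mount Carmel 954/1629 = 58.6% → Mercy
Overall: Mercy 400/1180 = 33.9%, Mount Carmel 962/1663 = 57.8% → Mount Carmel
Mercy wins each case group but Mount Carmel wins overall — the comparison reverses. Mercy's patients skew toward critical, which has a lower base rate.

No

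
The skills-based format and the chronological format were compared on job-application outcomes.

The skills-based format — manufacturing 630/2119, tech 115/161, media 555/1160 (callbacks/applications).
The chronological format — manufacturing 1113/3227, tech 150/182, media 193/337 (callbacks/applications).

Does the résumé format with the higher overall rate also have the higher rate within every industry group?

Yes

Manufacturing: the skills-based format 630/2119 = 29.7%, the chronological format 1113/3227 = 34.5% → the chronological format
Tech: the skills-based format 115/161 = 71.4%, the chronological format 150/182 = 82.4% → the chronological format
Media: the skills-based format 555/1160 = 47.8%, the chronological format 193/337 = 57.3% → the chronological format
Overall: the skills-based format 1300/3440 = 37.8%, the chronological format 1456/3746 = 38.9% → the chronological format
The chronological format wins overall and in every industry group — no reversal.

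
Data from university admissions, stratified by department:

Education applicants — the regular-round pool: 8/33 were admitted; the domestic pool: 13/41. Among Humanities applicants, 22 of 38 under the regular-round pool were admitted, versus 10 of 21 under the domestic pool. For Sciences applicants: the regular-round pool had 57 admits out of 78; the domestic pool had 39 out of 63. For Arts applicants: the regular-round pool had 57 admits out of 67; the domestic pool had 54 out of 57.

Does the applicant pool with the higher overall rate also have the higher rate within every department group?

Education: the regular-round pool 8/33 = 24.2%, the domestic pool 13/41 = 31.7% → the domestic pool
Humanities: the regular-round pool 22/38 = 57.9%, the domestic pool 10/21 = 47.6% → the regular-round pool
Sciences: the regular-round pool 57/78 = 73.1%, the domestic pool 39/63 = 61.9% → the regular-round pool
Arts: the regular-round pool 57/67 = 85.1%, the domestic pool 54/57 = 94.7% → the domestic pool
Overall: the regular-round pool 144/216 = 66.7%, the domestic pool 116/182 = 63.7% → the regular-round pool
Neither sweeps: the regular-round pool wins 2 of 4 groups, the domestic pool wins 2. The regular-round pool wins overall but not every group — no Simpson reversal.

No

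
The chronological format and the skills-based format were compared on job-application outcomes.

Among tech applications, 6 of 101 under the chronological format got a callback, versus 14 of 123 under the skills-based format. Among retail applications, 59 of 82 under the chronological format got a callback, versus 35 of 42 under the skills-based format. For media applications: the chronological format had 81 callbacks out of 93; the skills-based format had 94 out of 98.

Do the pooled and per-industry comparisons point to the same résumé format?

Tech: the chronological format 6/101 = 5.9%, the skills-based format 14/123 = 11.4% → the skills-based format
Retail: the chronological format 59/82 = 72.0%, the skills-based format 35/42 = 83.3% → the skills-based format
Media: the chronological format 81/93 = 87.1%, the skills-based format 94/98 = 95.9% → the skills-based format
Overall: the chronological format 146/276 = 52.9%, the skills-based format 143/263 = 54.4% → the skills-based format
The skills-based format wins overall and in every industry group — no reversal.

Yes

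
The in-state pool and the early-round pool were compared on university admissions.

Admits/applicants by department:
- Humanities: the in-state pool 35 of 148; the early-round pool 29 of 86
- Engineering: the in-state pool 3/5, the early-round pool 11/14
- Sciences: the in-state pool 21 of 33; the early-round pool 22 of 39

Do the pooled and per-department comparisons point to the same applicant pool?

Humanities: the in-state pool 35/148 = 23.6%, the early-round pool 29/86 = 33.7% → the early-round pool
Engineering: the in-state pool 3/5 = 60.0%, the early-round pool 11/14 = 78.6% → the early-round pool
Sciences: the in-state pool 21/33 = 63.6%, the early-round pool 22/39 = 56.4% → the in-state pool
Overall: the in-state pool 59/186 = 31.7%, the early-round pool 62/139 = 44.6% → the early-round pool
Neither sweeps: the in-state pool wins 1 of 3 groups, the early-round pool wins 2. The early-round pool wins overall but not every group — no Simpson reversal.

No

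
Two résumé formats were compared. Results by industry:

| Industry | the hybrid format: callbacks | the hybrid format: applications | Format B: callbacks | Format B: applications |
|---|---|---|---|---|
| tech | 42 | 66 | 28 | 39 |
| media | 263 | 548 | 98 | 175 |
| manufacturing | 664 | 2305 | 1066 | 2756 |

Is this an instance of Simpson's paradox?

No

Tech: the hybrid format 42/66 = 63.6%, Format B 28/39 = 71.8% → Format B
Media: the hybrid format 263/548 = 48.0%, Format B 98/175 = 56.0% → Format B
Manufacturing: the hybrid format 664/2305 = 28.8%, Format B 1066/2756 = 38.7% → Format B
Overall: the hybrid format 969/2919 = 33.2%, Format B 1192/2970 = 40.1% → Format B
Format B wins overall and in every industry group — no reversal.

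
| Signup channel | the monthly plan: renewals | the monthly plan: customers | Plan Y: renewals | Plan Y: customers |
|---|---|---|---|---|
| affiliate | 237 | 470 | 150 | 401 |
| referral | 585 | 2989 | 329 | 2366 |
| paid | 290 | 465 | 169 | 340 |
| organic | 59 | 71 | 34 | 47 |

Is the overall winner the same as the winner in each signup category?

Yes

Affiliate: the monthly plan 237/470 = 50.4%, Plan Y 150/401 = 37.4% → the monthly plan
Referral: the monthly plan 585/2989 = 19.6%, Plan Y 329/2366 = 13.9% → the monthly plan
Paid: the monthly plan 290/465 = 62.4%, Plan Y 169/340 = 49.7% → the monthly plan
Organic: the monthly plan 59/71 = 83.1%, Plan Y 34/47 = 72.3% → the monthly plan
Overall: the monthly plan 1171/3995 = 29.3%, Plan Y 682/3154 = 21.6% → the monthly plan
The monthly plan wins overall and in every signup group — no reversal.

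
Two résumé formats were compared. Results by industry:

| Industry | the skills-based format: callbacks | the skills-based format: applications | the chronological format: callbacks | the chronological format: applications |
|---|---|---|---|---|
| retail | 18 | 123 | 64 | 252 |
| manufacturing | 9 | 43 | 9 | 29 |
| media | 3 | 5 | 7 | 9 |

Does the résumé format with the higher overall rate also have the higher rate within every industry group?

Retail: the skills-based format 18/123 = 14.6%, the chronological format 64/252 = 25.4% → the chronological format
Manufacturing: the skills-based format 9/43 = 20.9%, the chronological format 9/29 = 31.0% → the chronological format
Media: the skills-based format 3/5 = 60.0%, the chronological format 7/9 = 77.8% → the chronological format
Overall: the skills-based format 30/171 = 17.5%, the chronological format 80/290 = 27.6% → the chronological format
The chronological format wins overall and in every industry group — no reversal.

Yes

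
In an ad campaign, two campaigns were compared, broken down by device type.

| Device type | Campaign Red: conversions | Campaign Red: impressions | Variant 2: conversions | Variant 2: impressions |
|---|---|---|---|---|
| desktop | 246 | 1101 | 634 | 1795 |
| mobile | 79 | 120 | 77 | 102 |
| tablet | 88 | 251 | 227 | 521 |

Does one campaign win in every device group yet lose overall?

No

Desktop: Campaign Red 246/1101 = 22.3%, Variant 2 634/1795 = 35.3% → Variant 2
Mobile: Campaign Red 79/120 = 65.8%, Variant 2 77/102 = 75.5% → Variant 2
Tablet: Campaign Red 88/251 = 35.1%, Variant 2 227/521 = 43.6% → Variant 2
Overall: Campaign Red 413/1472 = 28.1%, Variant 2 938/2418 = 38.8% → Variant 2
Variant 2 wins overall and in every device group — no reversal.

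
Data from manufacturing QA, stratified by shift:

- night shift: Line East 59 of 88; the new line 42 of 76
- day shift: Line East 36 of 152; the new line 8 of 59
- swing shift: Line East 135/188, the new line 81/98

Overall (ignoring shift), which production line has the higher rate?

Night shift: Line East 59/88 = 67.0%, the new line 42/76 = 55.3% → Line East
Day shift: Line East 36/152 = 23.7%, the new line 8/59 = 13.6% → Line East
Swing shift: Line East 135/188 = 71.8%, the new line 81/98 = 82.7% → the new line
Overall: Line East 230/428 = 53.7%, the new line 131/233 = 56.2% → the new line
(Neither sweeps every shift group, but the new line has the higher pooled rate.)

the new line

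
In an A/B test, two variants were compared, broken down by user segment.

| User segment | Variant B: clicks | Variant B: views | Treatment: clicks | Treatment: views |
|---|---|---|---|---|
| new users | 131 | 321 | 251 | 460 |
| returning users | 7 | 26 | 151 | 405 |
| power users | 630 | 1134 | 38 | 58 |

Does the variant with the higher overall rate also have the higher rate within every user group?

New users: Variant B 131/321 = 40.8%, Treatment 251/460 = 54.6% → Treatment
Returning users: Variant B 7/26 = 26.9%, Treatment 151/405 = 37.3% → Treatment
Power users: Variant B 630/1134 = 55.6%, Treatment 38/58 = 65.5% → Treatment
Overall: Variant B 768/1481 = 51.9%, Treatment 440/923 = 47.7% → Variant B
Treatment wins each user group but Variant B wins overall — the comparison reverses. Treatment's views skew toward returning users, which has a lower base rate.

No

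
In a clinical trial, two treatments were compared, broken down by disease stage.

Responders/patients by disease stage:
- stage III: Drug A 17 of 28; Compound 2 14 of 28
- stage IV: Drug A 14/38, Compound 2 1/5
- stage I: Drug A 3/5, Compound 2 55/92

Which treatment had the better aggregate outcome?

Stage III: Drug A 17/28 = 60.7%, Compound 2 14/28 = 50.0% → Drug A
Stage IV: Drug A 14/38 = 36.8%, Compound 2 1/5 = 20.0% → Drug A
Stage I: Drug A 3/5 = 60.0%, Compound 2 55/92 = 59.8% → Drug A
Overall: Drug A 34/71 = 47.9%, Compound 2 70/125 = 56.0% → Compound 2
(Drug A wins every disease group but Compound 2 wins overall — Drug A's patients skew toward the low-rate stage IV group.)

Compound 2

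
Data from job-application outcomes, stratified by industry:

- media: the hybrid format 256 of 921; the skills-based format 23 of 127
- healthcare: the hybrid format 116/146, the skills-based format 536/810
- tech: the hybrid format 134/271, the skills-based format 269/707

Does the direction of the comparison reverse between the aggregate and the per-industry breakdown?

Yes

Media: the hybrid format 256/921 = 27.8%, the skills-based format 23/127 = 18.1% → the hybrid format
Healthcare: the hybrid format 116/146 = 79.5%, the skills-based format 536/810 = 66.2% → the hybrid format
Tech: the hybrid format 134/271 = 49.4%, the skills-based format 269/707 = 38.0% → the hybrid format
Overall: the hybrid format 506/1338 = 37.8%, the skills-based format 828/1644 = 50.4% → the skills-based format
The hybrid format wins each industry group but the skills-based format wins overall — the comparison reverses. The hybrid format's applications skew toward media, which has a lower base rate.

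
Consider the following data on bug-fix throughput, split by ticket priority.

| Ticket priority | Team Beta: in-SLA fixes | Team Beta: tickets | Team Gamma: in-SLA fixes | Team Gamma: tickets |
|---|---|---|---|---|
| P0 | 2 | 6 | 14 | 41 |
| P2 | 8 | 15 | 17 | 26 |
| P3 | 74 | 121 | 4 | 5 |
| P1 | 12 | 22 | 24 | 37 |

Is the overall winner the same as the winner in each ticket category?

No

P0: Team Beta 2/6 = 33.3%, Team Gamma 14/41 = 34.1% → Team Gamma
P2: Team Beta 8/15 = 53.3%, Team Gamma 17/26 = 65.4% → Team Gamma
P3: Team Beta 74/121 = 61.2%, Team Gamma 4/5 = 80.0% → Team Gamma
P1: Team Beta 12/22 = 54.5%, Team Gamma 24/37 = 64.9% → Team Gamma
Overall: Team Beta 96/164 = 58.5%, Team Gamma 59/109 = 54.1% → Team Beta
Team Gamma wins each ticket group but Team Beta wins overall — the comparison reverses. Team Gamma's tickets skew toward P0, which has a lower base rate.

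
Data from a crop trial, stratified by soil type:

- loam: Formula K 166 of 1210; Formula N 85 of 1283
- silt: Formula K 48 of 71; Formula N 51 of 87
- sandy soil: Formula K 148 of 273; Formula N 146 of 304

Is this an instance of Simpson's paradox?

No

Loam: Formula K 166/1210 = 13.7%, Formula N 85/1283 = 6.6% → Formula K
Silt: Formula K 48/71 = 67.6%, Formula N 51/87 = 58.6% → Formula K
Sandy soil: Formula K 148/273 = 54.2%, Formula N 146/304 = 48.0% → Formula K
Overall: Formula K 362/1554 = 23.3%, Formula N 282/1674 = 16.8% → Formula K
Formula K wins overall and in every soil group — no reversal.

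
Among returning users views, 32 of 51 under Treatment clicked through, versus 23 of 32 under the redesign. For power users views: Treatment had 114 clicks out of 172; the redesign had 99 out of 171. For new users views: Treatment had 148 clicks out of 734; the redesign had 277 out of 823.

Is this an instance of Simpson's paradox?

No

Returning users: Treatment 32/51 = 62.7%, the redesign 23/32 = 71.9% → the redesign
Power users: Treatment 114/172 = 66.3%, the redesign 99/171 = 57.9% → Treatment
New users: Treatment 148/734 = 20.2%, the redesign 277/823 = 33.7% → the redesign
Overall: Treatment 294/957 = 30.7%, the redesign 399/1026 = 38.9% → the redesign
Neither sweeps: Treatment wins 1 of 3 groups, the redesign wins 2. The redesign wins overall but not every group — no Simpson reversal.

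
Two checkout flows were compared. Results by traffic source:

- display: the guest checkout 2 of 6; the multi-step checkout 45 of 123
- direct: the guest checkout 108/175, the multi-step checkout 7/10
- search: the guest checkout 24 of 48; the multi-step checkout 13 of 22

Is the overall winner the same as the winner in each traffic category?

No

Display: the guest checkout 2/6 = 33.3%, the multi-step checkout 45/123 = 36.6% → the multi-step checkout
Direct: the guest checkout 108/175 = 61.7%, the multi-step checkout 7/10 = 70.0% → the multi-step checkout
Search: the guest checkout 24/48 = 50.0%, the multi-step checkout 13/22 = 59.1% → the multi-step checkout
Overall: the guest checkout 134/229 = 58.5%, the multi-step checkout 65/155 = 41.9% → the guest checkout
The multi-step checkout wins each traffic group but the guest checkout wins overall — the comparison reverses. The multi-step checkout's sessions skew toward display, which has a lower base rate.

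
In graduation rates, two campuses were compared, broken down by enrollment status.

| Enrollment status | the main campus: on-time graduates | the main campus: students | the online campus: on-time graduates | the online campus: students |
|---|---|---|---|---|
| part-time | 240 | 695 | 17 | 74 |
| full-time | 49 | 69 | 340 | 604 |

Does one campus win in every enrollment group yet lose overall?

Yes

Part-time: the main campus 240/695 = 34.5%, the online campus 17/74 = 23.0% → the main campus
Full-time: the main campus 49/69 = 71.0%, the online campus 340/604 = 56.3% → the main campus
Overall: the main campus 289/764 = 37.8%, the online campus 357/678 = 52.7% → the online campus
The main campus wins each enrollment group but the online campus wins overall — the comparison reverses. The main campus's students skew toward part-time, which has a lower base rate.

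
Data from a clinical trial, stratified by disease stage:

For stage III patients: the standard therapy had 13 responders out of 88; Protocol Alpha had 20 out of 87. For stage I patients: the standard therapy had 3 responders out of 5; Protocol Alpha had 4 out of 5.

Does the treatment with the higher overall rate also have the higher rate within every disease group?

Stage III: the standard therapy 13/88 = 14.8%, Protocol Alpha 20/87 = 23.0% → Protocol Alpha
Stage I: the standard therapy 3/5 = 60.0%, Protocol Alpha 4/5 = 80.0% → Protocol Alpha
Overall: the standard therapy 16/93 = 17.2%, Protocol Alpha 24/92 = 26.1% → Protocol Alpha
Protocol Alpha wins overall and in every disease group — no reversal.

Yes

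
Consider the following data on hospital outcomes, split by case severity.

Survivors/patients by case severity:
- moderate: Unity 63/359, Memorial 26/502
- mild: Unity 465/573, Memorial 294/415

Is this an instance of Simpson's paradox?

No

Moderate: Unity 63/359 = 17.5%, Memorial 26/502 = 5.2% → Unity
Mild: Unity 465/573 = 81.2%, Memorial 294/415 = 70.8% → Unity
Overall: Unity 528/932 = 56.7%, Memorial 320/917 = 34.9% → Unity
Unity wins overall and in every case group — no reversal.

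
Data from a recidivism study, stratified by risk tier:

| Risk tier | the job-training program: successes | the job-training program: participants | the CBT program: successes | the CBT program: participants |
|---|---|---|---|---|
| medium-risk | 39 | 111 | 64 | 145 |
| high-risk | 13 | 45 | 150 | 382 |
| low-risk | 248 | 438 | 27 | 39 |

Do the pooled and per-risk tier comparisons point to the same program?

No

Medium-risk: the job-training program 39/111 = 35.1%, the CBT program 64/145 = 44.1% → the CBT program
High-risk: the job-training program 13/45 = 28.9%, the CBT program 150/382 = 39.3% → the CBT program
Low-risk: the job-training program 248/438 = 56.6%, the CBT program 27/39 = 69.2% → the CBT program
Overall: the job-training program 300/594 = 50.5%, the CBT program 241/566 = 42.6% → the job-training program
The CBT program wins each risk group but the job-training program wins overall — the comparison reverses. The CBT program's participants skew toward high-risk, which has a lower base rate.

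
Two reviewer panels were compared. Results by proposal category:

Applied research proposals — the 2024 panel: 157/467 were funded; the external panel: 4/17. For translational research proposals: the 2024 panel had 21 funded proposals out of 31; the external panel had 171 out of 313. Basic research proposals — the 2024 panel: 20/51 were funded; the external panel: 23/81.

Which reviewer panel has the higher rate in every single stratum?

Applied research: the 2024 panel 157/467 = 33.6%, the external panel 4/17 = 23.5% → the 2024 panel
Translational research: the 2024 panel 21/31 = 67.7%, the external panel 171/313 = 54.6% → the 2024 panel
Basic research: the 2024 panel 20/51 = 39.2%, the external panel 23/81 = 28.4% → the 2024 panel
The 2024 panel has the higher rate in all 3 groups.

the 2024 panel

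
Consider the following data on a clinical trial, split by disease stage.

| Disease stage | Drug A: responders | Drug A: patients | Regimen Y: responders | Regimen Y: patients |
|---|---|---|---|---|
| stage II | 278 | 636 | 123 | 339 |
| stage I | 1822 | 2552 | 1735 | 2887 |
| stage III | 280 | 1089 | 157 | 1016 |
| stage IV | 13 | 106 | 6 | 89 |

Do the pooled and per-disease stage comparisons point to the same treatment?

Stage II: Drug A 278/636 = 43.7%, Regimen Y 123/339 = 36.3% → Drug A
Stage I: Drug A 1822/2552 = 71.4%, Regimen Y 1735/2887 = 60.1% → Drug A
Stage III: Drug A 280/1089 = 25.7%, Regimen Y 157/1016 = 15.5% → Drug A
Stage IV: Drug A 13/106 = 12.3%, Regimen Y 6/89 = 6.7% → Drug A
Overall: Drug A 2393/4383 = 54.6%, Regimen Y 2021/4331 = 46.7% → Drug A
Drug A wins overall and in every disease group — no reversal.

Yes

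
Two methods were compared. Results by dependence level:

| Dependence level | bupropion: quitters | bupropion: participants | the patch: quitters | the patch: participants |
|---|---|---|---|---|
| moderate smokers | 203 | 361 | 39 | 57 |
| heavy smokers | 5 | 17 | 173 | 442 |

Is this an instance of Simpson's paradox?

Moderate smokers: bupropion 203/361 = 56.2%, the patch 39/57 = 68.4% → the patch
Heavy smokers: bupropion 5/17 = 29.4%, the patch 173/442 = 39.1% → the patch
Overall: bupropion 208/378 = 55.0%, the patch 212/499 = 42.5% → bupropion
The patch wins each dependence group but bupropion wins overall — the comparison reverses. The patch's participants skew toward heavy smokers, which has a lower base rate.

Yes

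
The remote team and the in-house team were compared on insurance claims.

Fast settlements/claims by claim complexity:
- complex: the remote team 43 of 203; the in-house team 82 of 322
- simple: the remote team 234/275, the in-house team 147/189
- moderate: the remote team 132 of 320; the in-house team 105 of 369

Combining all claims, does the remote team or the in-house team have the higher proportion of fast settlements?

Complex: the remote team 43/203 = 21.2%, the in-house team 82/322 = 25.5% → the in-house team
Simple: the remote team 234/275 = 85.1%, the in-house team 147/189 = 77.8% → the remote team
Moderate: the remote team 132/320 = 41.2%, the in-house team 105/369 = 28.5% → the remote team
Overall: the remote team 409/798 = 51.3%, the in-house team 334/880 = 38.0% → the remote team
(Neither sweeps every claim group, but the remote team has the higher pooled rate.)

the remote team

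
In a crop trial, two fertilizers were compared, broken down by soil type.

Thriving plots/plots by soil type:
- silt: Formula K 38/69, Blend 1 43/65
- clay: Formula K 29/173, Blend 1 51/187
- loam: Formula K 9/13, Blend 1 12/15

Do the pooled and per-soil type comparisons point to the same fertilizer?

Silt: Formula K 38/69 = 55.1%, Blend 1 43/65 = 66.2% → Blend 1
Clay: Formula K 29/173 = 16.8%, Blend 1 51/187 = 27.3% → Blend 1
Loam: Formula K 9/13 = 69.2%, Blend 1 12/15 = 80.0% → Blend 1
Overall: Formula K 76/255 = 29.8%, Blend 1 106/267 = 39.7% → Blend 1
Blend 1 wins overall and in every soil group — no reversal.

Yes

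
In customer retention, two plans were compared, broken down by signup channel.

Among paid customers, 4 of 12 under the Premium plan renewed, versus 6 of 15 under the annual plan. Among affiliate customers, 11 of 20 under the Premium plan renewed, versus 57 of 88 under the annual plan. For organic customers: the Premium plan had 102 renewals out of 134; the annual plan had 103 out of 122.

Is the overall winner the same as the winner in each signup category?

Yes

Paid: the Premium plan 4/12 = 33.3%, the annual plan 6/15 = 40.0% → the annual plan
Affiliate: the Premium plan 11/20 = 55.0%, the annual plan 57/88 = 64.8% → the annual plan
Organic: the Premium plan 102/134 = 76.1%, the annual plan 103/122 = 84.4% → the annual plan
Overall: the Premium plan 117/166 = 70.5%, the annual plan 166/225 = 73.8% → the annual plan
The annual plan wins overall and in every signup group — no reversal.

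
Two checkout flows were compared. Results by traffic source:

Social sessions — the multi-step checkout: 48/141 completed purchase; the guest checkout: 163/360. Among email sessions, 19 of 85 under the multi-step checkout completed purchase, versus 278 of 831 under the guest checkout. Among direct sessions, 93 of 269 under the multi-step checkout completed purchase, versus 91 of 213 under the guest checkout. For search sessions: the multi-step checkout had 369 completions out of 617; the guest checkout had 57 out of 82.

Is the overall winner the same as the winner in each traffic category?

No

Social: the multi-step checkout 48/141 = 34.0%, the guest checkout 163/360 = 45.3% → the guest checkout
Email: the multi-step checkout 19/85 = 22.4%, the guest checkout 278/831 = 33.5% → the guest checkout
Direct: the multi-step checkout 93/269 = 34.6%, the guest checkout 91/213 = 42.7% → the guest checkout
Search: the multi-step checkout 369/617 = 59.8%, the guest checkout 57/82 = 69.5% → the guest checkout
Overall: the multi-step checkout 529/1112 = 47.6%, the guest checkout 589/1486 = 39.6% → the multi-step checkout
The guest checkout wins each traffic group but the multi-step checkout wins overall — the comparison reverses. The guest checkout's sessions skew toward email, which has a lower base rate.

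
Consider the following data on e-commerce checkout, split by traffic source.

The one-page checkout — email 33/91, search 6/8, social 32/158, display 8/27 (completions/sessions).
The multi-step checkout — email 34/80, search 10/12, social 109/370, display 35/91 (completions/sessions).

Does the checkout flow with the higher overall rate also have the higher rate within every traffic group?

Email: the one-page checkout 33/91 = 36.3%, the multi-step checkout 34/80 = 42.5% → the multi-step checkout
Search: the one-page checkout 6/8 = 75.0%, the multi-step checkout 10/12 = 83.3% → the multi-step checkout
Social: the one-page checkout 32/158 = 20.3%, the multi-step checkout 109/370 = 29.5% → the multi-step checkout
Display: the one-page checkout 8/27 = 29.6%, the multi-step checkout 35/91 = 38.5% → the multi-step checkout
Overall: the one-page checkout 79/284 = 27.8%, the multi-step checkout 188/553 = 34.0% → the multi-step checkout
The multi-step checkout wins overall and in every traffic group — no reversal.

Yes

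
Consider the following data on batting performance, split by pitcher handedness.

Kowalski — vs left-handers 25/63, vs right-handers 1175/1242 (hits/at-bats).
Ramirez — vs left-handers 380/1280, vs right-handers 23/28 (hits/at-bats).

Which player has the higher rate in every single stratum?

Kowalski

Vs left-handers: Kowalski 25/63 = 39.7%, Ramirez 380/1280 = 29.7% → Kowalski
Vs right-handers: Kowalski 1175/1242 = 94.6%, Ramirez 23/28 = 82.1% → Kowalski
Kowalski has the higher rate in both groups.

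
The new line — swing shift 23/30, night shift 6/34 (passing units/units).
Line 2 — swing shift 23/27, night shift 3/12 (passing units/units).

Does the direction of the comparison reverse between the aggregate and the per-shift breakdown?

Swing shift: the new line 23/30 = 76.7%, Line 2 23/27 = 85.2% → Line 2
Night shift: the new line 6/34 = 17.6%, Line 2 3/12 = 25.0% → Line 2
Overall: the new line 29/64 = 45.3%, Line 2 26/39 = 66.7% → Line 2
Line 2 wins overall and in every shift group — no reversal.

No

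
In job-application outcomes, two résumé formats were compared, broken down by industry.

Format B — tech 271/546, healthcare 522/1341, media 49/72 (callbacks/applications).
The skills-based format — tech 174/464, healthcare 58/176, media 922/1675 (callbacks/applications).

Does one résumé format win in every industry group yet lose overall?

Tech: Format B 271/546 = 49.6%, the skills-based format 174/464 = 37.5% → Format B
Healthcare: Format B 522/1341 = 38.9%, the skills-based format 58/176 = 33.0% → Format B
Media: Format B 49/72 = 68.1%, the skills-based format 922/1675 = 55.0% → Format B
Overall: Format B 842/1959 = 43.0%, the skills-based format 1154/2315 = 49.8% → the skills-based format
Format B wins each industry group but the skills-based format wins overall — the comparison reverses. Format B's applications skew toward healthcare, which has a lower base rate.

Yes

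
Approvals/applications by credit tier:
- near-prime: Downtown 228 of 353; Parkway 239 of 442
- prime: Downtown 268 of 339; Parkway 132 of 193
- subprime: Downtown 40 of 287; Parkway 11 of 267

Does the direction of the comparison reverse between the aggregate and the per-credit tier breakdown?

Near-prime: Downtown 228/353 = 64.6%, Parkway 239/442 = 54.1% → Downtown
Prime: Downtown 268/339 = 79.1%, Parkway 132/193 = 68.4% → Downtown
Subprime: Downtown 40/287 = 13.9%, Parkway 11/267 = 4.1% → Downtown
Overall: Downtown 536/979 = 54.7%, Parkway 382/902 = 42.4% → Downtown
Downtown wins overall and in every credit group — no reversal.

No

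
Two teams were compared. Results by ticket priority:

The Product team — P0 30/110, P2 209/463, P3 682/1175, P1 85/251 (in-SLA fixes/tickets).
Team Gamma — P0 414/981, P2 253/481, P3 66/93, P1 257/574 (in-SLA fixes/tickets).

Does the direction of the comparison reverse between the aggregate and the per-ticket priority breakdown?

Yes

P0: the Product team 30/110 = 27.3%, Team Gamma 414/981 = 42.2% → Team Gamma
P2: the Product team 209/463 = 45.1%, Team Gamma 253/481 = 52.6% → Team Gamma
P3: the Product team 682/1175 = 58.0%, Team Gamma 66/93 = 71.0% → Team Gamma
P1: the Product team 85/251 = 33.9%, Team Gamma 257/574 = 44.8% → Team Gamma
Overall: the Product team 1006/1999 = 50.3%, Team Gamma 990/2129 = 46.5% → the Product team
Team Gamma wins each ticket group but the Product team wins overall — the comparison reverses. Team Gamma's tickets skew toward P0, which has a lower base rate.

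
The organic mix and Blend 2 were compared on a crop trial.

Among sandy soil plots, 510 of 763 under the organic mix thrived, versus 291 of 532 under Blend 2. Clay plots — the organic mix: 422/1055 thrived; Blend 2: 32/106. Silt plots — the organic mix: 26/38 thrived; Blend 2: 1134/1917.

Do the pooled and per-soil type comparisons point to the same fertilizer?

No

Sandy soil: the organic mix 510/763 = 66.8%, Blend 2 291/532 = 54.7% → the organic mix
Clay: the organic mix 422/1055 = 40.0%, Blend 2 32/106 = 30.2% → the organic mix
Silt: the organic mix 26/38 = 68.4%, Blend 2 1134/1917 = 59.2% → the organic mix
Overall: the organic mix 958/1856 = 51.6%, Blend 2 1457/2555 = 57.0% → Blend 2
The organic mix wins each soil group but Blend 2 wins overall — the comparison reverses. The organic mix's plots skew toward clay, which has a lower base rate.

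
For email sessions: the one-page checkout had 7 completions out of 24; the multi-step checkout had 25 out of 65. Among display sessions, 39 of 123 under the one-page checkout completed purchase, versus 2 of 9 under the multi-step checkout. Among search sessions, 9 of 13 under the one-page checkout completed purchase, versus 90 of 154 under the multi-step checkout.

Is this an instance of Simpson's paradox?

No

Email: the one-page checkout 7/24 = 29.2%, the multi-step checkout 25/65 = 38.5% → the multi-step checkout
Display: the one-page checkout 39/123 = 31.7%, the multi-step checkout 2/9 = 22.2% → the one-page checkout
Search: the one-page checkout 9/13 = 69.2%, the multi-step checkout 90/154 = 58.4% → the one-page checkout
Overall: the one-page checkout 55/160 = 34.4%, the multi-step checkout 117/228 = 51.3% → the multi-step checkout
Neither sweeps: the one-page checkout wins 2 of 3 groups, the multi-step checkout wins 1. The multi-step checkout wins overall but not every group — no Simpson reversal.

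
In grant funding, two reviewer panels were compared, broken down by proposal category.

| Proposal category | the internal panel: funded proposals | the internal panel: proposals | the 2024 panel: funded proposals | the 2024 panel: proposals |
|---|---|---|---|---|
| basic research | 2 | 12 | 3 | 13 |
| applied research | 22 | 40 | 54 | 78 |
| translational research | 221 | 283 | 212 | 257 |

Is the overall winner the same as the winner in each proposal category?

Basic research: the internal panel 2/12 = 16.7%, the 2024 panel 3/13 = 23.1% → the 2024 panel
Applied research: the internal panel 22/40 = 55.0%, the 2024 panel 54/78 = 69.2% → the 2024 panel
Translational research: the internal panel 221/283 = 78.1%, the 2024 panel 212/257 = 82.5% → the 2024 panel
Overall: the internal panel 245/335 = 73.1%, the 2024 panel 269/348 = 77.3% → the 2024 panel
The 2024 panel wins overall and in every proposal group — no reversal.

Yes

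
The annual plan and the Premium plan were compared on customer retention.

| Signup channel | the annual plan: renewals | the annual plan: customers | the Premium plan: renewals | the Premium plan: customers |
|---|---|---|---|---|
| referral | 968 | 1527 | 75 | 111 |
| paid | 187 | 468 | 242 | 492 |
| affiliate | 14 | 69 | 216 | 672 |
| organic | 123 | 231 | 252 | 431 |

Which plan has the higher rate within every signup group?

the Premium plan

Referral: the annual plan 968/1527 = 63.4%, the Premium plan 75/111 = 67.6% → the Premium plan
Paid: the annual plan 187/468 = 40.0%, the Premium plan 242/492 = 49.2% → the Premium plan
Affiliate: the annual plan 14/69 = 20.3%, the Premium plan 216/672 = 32.1% → the Premium plan
Organic: the annual plan 123/231 = 53.2%, the Premium plan 252/431 = 58.5% → the Premium plan
The Premium plan has the higher rate in all 4 groups.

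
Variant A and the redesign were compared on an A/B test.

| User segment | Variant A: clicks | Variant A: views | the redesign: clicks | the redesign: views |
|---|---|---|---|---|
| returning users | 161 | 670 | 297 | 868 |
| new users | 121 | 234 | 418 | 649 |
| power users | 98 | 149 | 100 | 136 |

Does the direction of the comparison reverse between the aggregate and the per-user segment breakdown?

Returning users: Variant A 161/670 = 24.0%, the redesign 297/868 = 34.2% → the redesign
New users: Variant A 121/234 = 51.7%, the redesign 418/649 = 64.4% → the redesign
Power users: Variant A 98/149 = 65.8%, the redesign 100/136 = 73.5% → the redesign
Overall: Variant A 380/1053 = 36.1%, the redesign 815/1653 = 49.3% → the redesign
The redesign wins overall and in every user group — no reversal.

No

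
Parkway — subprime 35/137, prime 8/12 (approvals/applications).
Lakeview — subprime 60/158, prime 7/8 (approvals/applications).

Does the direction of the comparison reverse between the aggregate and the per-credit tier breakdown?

No

Subprime: Parkway 35/137 = 25.5%, Lakeview 60/158 = 38.0% → Lakeview
Prime: Parkway 8/12 = 66.7%, Lakeview 7/8 = 87.5% → Lakeview
Overall: Parkway 43/149 = 28.9%, Lakeview 67/166 = 40.4% → Lakeview
Lakeview wins overall and in every credit group — no reversal.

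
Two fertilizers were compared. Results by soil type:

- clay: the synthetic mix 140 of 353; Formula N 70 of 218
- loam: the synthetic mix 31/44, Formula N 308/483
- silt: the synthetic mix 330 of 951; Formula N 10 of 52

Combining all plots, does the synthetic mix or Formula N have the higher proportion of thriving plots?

Clay: the synthetic mix 140/353 = 39.7%, Formula N 70/218 = 32.1% → the synthetic mix
Loam: the synthetic mix 31/44 = 70.5%, Formula N 308/483 = 63.8% → the synthetic mix
Silt: the synthetic mix 330/951 = 34.7%, Formula N 10/52 = 19.2% → the synthetic mix
Overall: the synthetic mix 501/1348 = 37.2%, Formula N 388/753 = 51.5% → Formula N
(The synthetic mix wins every soil group but Formula N wins overall — the synthetic mix's plots skew toward the low-rate silt group.)

Formula N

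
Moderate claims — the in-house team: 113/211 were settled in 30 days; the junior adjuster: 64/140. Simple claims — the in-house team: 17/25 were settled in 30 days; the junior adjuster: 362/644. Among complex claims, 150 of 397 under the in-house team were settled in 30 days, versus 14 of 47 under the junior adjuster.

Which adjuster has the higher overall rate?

the junior adjuster

Moderate: the in-house team 113/211 = 53.6%, the junior adjuster 64/140 = 45.7% → the in-house team
Simple: the in-house team 17/25 = 68.0%, the junior adjuster 362/644 = 56.2% → the in-house team
Complex: the in-house team 150/397 = 37.8%, the junior adjuster 14/47 = 29.8% → the in-house team
Overall: the in-house team 280/633 = 44.2%, the junior adjuster 440/831 = 52.9% → the junior adjuster
(The in-house team wins every claim group but the junior adjuster wins overall — the in-house team's claims skew toward the low-rate complex group.)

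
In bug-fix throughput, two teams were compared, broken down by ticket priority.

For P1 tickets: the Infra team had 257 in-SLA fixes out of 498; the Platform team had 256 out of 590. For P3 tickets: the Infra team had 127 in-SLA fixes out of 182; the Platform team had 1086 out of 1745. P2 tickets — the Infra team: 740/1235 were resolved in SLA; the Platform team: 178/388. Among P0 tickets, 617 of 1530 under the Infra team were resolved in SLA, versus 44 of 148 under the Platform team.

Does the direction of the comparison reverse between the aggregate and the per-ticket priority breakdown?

P1: the Infra team 257/498 = 51.6%, the Platform team 256/590 = 43.4% → the Infra team
P3: the Infra team 127/182 = 69.8%, the Platform team 1086/1745 = 62.2% → the Infra team
P2: the Infra team 740/1235 = 59.9%, the Platform team 178/388 = 45.9% → the Infra team
P0: the Infra team 617/1530 = 40.3%, the Platform team 44/148 = 29.7% → the Infra team
Overall: the Infra team 1741/3445 = 50.5%, the Platform team 1564/2871 = 54.5% → the Platform team
The Infra team wins each ticket group but the Platform team wins overall — the comparison reverses. The Infra team's tickets skew toward P0, which has a lower base rate.

Yes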